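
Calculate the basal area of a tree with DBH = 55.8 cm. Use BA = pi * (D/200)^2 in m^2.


D/200 = 55.8/200 = 0.279 m
(D/200)^2 = 0.279^2 = 0.077841
BA = 3.141593 * 0.077841 = 0.244545 ≈ 0.2445 m^2

0.2445 m^2


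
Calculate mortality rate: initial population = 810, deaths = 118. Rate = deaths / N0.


Mortality rate = 118 / 810 = 0.145679 ≈ 0.1457

0.1457


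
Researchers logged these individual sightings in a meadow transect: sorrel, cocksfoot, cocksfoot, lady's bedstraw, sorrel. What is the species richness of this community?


Total individuals logged = 5
Distinct species (count of individuals): sorrel (2), cocksfoot (2), lady's bedstraw (1)
Species richness = number of distinct species = 3

3


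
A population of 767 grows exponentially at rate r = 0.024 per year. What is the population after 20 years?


r*t = 0.024 * 20 = 0.48
exp(0.48) = 1.61607
N = 767 * 1.61607 = 1239.53 ≈ 1240

1240


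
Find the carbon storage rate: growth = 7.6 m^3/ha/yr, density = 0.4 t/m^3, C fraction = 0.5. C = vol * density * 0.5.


C = 7.6 * 0.4 * 0.5 = 1.52 t C/ha/yr

1.52 t C/ha/yr


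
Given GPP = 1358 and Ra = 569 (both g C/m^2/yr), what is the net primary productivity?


NPP = GPP - Ra = 1358 - 569 = 789 g C/m^2/yr

789 g C/m^2/yr


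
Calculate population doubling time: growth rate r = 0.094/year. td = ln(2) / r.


td = ln(2) / 0.094 = 0.693147 / 0.094 = 7.37390 ≈ 7.4 years

7.4 years


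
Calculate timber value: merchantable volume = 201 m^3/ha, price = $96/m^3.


Value = 201 * 96 = $19296/ha

$19296/ha


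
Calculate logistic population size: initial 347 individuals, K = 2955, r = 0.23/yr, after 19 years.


(K - N0)/N0 = (2955 - 347)/347 = 2608/347 = 7.51585
r*t = 0.23 * 19 = 4.37; exp(-4.37) = 0.0126512
7.51585 * 0.0126512 = 0.0950845
1 + 0.0950845 = 1.09508
N = 2955 / 1.09508 = 2698.43 ≈ 2698

2698


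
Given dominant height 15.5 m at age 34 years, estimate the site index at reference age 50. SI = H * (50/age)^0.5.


50/34 = 1.47059
(1.47059)^0.5 = 1.21268
SI = 15.5 * 1.21268 = 18.7965 ≈ 18.8 m

18.8 m


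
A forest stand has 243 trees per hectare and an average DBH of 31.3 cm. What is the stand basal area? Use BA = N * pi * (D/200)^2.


(D/200)^2 = (31.3/200)^2 = 0.1565^2 = 0.02449225
Individual BA = 3.141593 * 0.02449225 = 0.0769447 m^2
Stand BA = 243 * 0.0769447 = 18.6976 ≈ 18.70 m^2/ha

18.70 m^2/ha


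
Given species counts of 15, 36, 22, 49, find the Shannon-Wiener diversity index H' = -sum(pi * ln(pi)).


Total N = 15 + 36 + 22 + 49 = 122
Per-species terms:
  p = 15/122 = 0.122951; ln(p) = -2.095969; p*ln(p) = 0.122951 * (-2.095969) = -0.257701
  p = 36/122 = 0.295082; ln(p) = -1.220502; p*ln(p) = 0.295082 * (-1.220502) = -0.360148
  p = 22/122 = 0.180328; ln(p) = -1.712978; p*ln(p) = 0.180328 * (-1.712978) = -0.308898
  p = 49/122 = 0.401639; ln(p) = -0.912202; p*ln(p) = 0.401639 * (-0.912202) = -0.366376
sum(p*ln(p)) = (-0.257701) + (-0.360148) + (-0.308898) + (-0.366376) = -1.293123
H' = -(-1.293123) = 1.293123 ≈ 1.2931

1.2931


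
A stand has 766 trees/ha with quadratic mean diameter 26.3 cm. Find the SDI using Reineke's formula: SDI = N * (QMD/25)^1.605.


QMD/25 = 26.3/25 = 1.052
(1.052)^1.605 = exp(1.605 * ln(1.052)) = exp(1.605 * 0.0506931) = exp(0.0813624) = 1.08476
SDI = 766 * 1.08476 = 830.926 ≈ 831

831


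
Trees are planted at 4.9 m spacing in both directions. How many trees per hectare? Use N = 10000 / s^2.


N = 10000 / 4.9^2 = 10000 / 24.01 = 416.493 ≈ 416 trees/ha

416 trees/ha


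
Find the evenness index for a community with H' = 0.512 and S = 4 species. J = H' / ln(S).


ln(4) = 1.38629
J = H' / ln(S) = 0.512 / 1.38629 = 0.369331 ≈ 0.3693

0.3693


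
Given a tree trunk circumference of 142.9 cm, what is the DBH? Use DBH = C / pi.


DBH = C / pi = 142.9 / 3.141593 = 45.4865 ≈ 45.49 cm

45.49 cm


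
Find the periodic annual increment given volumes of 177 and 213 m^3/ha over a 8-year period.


PAI = (V2 - V1) / period = (213 - 177) / 8 = 36 / 8 = 4.50 m^3/ha/yr

4.50 m^3/ha/yr


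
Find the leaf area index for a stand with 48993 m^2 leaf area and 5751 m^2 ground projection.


LAI = 48993 / 5751 = 8.5190 ≈ 8.52

8.52


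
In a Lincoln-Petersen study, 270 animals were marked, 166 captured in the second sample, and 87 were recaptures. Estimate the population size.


N = M * C / R = 270 * 166 / 87 = 44820 / 87 = 515.17 ≈ 515

515 individuals


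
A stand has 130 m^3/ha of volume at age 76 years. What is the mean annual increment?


MAI = 130 / 76 = 1.7105 ≈ 1.71 m^3/ha/yr

1.71 m^3/ha/yr


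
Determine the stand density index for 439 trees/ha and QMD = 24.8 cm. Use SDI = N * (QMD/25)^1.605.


QMD/25 = 24.8/25 = 0.992
(0.992)^1.605 = exp(1.605 * ln(0.992)) = exp(1.605 * (-0.00803217)) = exp(-0.0128916) = 0.987191
SDI = 439 * 0.987191 = 433.377 ≈ 433

433


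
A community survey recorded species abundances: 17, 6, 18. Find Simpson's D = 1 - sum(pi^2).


Total N = 17 + 6 + 18 = 41
Per-species terms:
  p = 17/41 = 0.414634; p^2 = 0.414634^2 = 0.171921
  p = 6/41 = 0.146341; p^2 = 0.146341^2 = 0.021416
  p = 18/41 = 0.439024; p^2 = 0.439024^2 = 0.192742
sum(p^2) = 0.171921 + 0.021416 + 0.192742 = 0.386079
D = 1 - 0.386079 = 0.613921 ≈ 0.6139

0.6139


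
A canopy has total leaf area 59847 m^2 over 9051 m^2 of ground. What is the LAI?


LAI = 59847 / 9051 = 6.6122 ≈ 6.61

6.61


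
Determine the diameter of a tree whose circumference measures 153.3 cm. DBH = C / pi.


DBH = C / pi = 153.3 / 3.141593 = 48.7969 ≈ 48.80 cm

48.80 cm


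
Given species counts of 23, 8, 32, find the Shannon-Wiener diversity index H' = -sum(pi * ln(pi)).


Total N = 23 + 8 + 32 = 63
Per-species terms:
  p = 23/63 = 0.365079; ln(p) = -1.007642; p*ln(p) = 0.365079 * (-1.007642) = -0.367869
  p = 8/63 = 0.126984; ln(p) = -2.063694; p*ln(p) = 0.126984 * (-2.063694) = -0.262056
  p = 32/63 = 0.507937; ln(p) = -0.677398; p*ln(p) = 0.507937 * (-0.677398) = -0.344076
sum(p*ln(p)) = (-0.367869) + (-0.262056) + (-0.344076) = -0.974001
H' = -(-0.974001) = 0.974001 ≈ 0.9740

0.9740


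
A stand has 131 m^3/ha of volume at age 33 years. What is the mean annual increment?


MAI = 131 / 33 = 3.9697 ≈ 3.97 m^3/ha/yr

3.97 m^3/ha/yr


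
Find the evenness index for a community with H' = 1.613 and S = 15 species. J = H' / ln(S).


ln(15) = 2.70805
J = H' / ln(S) = 1.613 / 2.70805 = 0.595632 ≈ 0.5956

0.5956


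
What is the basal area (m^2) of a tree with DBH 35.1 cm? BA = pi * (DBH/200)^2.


D/200 = 35.1/200 = 0.1755 m
(D/200)^2 = 0.1755^2 = 0.03080025
BA = 3.141593 * 0.03080025 = 0.0967618 ≈ 0.0968 m^2

0.0968 m^2


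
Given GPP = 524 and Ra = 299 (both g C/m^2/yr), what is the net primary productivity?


NPP = GPP - Ra = 524 - 299 = 225 g C/m^2/yr

225 g C/m^2/yr


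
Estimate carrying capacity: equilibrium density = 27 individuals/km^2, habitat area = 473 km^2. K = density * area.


K = 27 * 473 = 12771 individuals

12771 individuals


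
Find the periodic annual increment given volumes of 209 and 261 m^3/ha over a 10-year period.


PAI = (V2 - V1) / period = (261 - 209) / 10 = 52 / 10 = 5.20 m^3/ha/yr

5.20 m^3/ha/yr


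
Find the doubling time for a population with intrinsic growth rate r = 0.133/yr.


td = ln(2) / 0.133 = 0.693147 / 0.133 = 5.21163 ≈ 5.2 years

5.2 years


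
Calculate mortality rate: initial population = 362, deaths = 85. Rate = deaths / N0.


Mortality rate = 85 / 362 = 0.234807 ≈ 0.2348

0.2348


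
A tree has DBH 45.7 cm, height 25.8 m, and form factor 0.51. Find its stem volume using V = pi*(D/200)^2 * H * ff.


(D/200)^2 = (45.7/200)^2 = 0.2285^2 = 0.05221225
BA = 3.141593 * 0.05221225 = 0.164030 m^2
V = 0.164030 * 25.8 * 0.51 = 2.15831 ≈ 2.158 m^3

2.158 m^3


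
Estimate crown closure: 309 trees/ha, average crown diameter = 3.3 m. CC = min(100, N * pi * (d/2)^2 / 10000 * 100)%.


(d/2)^2 = (3.3/2)^2 = 1.65^2 = 2.7225
Crown area = 3.141593 * 2.7225 = 8.55299 m^2
N * area / 10000 * 100 = 309 * 8.55299 / 10000 * 100 = 26.4287
CC = min(100, 26.4287) = 26.4287 ≈ 26.4%

26.4%


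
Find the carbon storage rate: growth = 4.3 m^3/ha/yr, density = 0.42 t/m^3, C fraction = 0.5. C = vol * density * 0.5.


C = 4.3 * 0.42 * 0.5 = 0.903 ≈ 0.90 t C/ha/yr

0.90 t C/ha/yr


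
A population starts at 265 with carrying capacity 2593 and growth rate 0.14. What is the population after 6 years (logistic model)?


(K - N0)/N0 = (2593 - 265)/265 = 2328/265 = 8.78491
r*t = 0.14 * 6 = 0.84; exp(-0.84) = 0.431711
8.78491 * 0.431711 = 3.79254
1 + 3.79254 = 4.79254
N = 2593 / 4.79254 = 541.049 ≈ 541

541


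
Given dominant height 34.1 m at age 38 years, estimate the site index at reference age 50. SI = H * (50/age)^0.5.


50/38 = 1.31579
(1.31579)^0.5 = 1.14708
SI = 34.1 * 1.14708 = 39.1154 ≈ 39.1 m

39.1 m


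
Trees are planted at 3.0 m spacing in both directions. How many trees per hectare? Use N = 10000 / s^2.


N = 10000 / 3.0^2 = 10000 / 9 = 1111.11 ≈ 1111 trees/ha

1111 trees/ha


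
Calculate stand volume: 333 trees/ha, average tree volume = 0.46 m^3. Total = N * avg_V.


V_stand = 333 * 0.46 = 153.18 ≈ 153.2 m^3/ha

153.2 m^3/ha


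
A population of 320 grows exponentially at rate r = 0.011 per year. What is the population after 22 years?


r*t = 0.011 * 22 = 0.242
exp(0.242) = 1.27379
N = 320 * 1.27379 = 407.613 ≈ 408

408


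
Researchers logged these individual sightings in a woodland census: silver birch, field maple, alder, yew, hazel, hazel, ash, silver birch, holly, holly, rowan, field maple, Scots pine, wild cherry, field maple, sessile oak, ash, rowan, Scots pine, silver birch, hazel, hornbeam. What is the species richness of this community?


Total individuals logged = 22
Distinct species (count of individuals): silver birch (3), field maple (3), alder (1), yew (1), hazel (3), ash (2), holly (2), rowan (2), Scots pine (2), wild cherry (1), sessile oak (1), hornbeam (1)
Species richness = number of distinct species = 12

12


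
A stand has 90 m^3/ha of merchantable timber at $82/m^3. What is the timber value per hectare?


Value = 90 * 82 = $7380/ha

$7380/ha


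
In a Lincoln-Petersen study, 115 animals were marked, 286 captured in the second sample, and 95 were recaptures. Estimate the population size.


N = M * C / R = 115 * 286 / 95 = 32890 / 95 = 346.21 ≈ 346

346 individuals


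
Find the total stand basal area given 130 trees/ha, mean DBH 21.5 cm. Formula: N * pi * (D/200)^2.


(D/200)^2 = (21.5/200)^2 = 0.1075^2 = 0.01155625
Individual BA = 3.141593 * 0.01155625 = 0.0363050 m^2
Stand BA = 130 * 0.0363050 = 4.71965 ≈ 4.72 m^2/ha

4.72 m^2/ha


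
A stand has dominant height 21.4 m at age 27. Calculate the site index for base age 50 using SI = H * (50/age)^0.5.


50/27 = 1.85185
(1.85185)^0.5 = 1.36083
SI = 21.4 * 1.36083 = 29.1218 ≈ 29.1 m

29.1 m


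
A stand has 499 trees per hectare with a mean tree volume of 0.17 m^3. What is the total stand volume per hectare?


V_stand = 499 * 0.17 = 84.83 ≈ 84.8 m^3/ha

84.8 m^3/ha


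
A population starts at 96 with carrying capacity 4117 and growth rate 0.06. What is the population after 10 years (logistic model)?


(K - N0)/N0 = (4117 - 96)/96 = 4021/96 = 41.8854
r*t = 0.06 * 10 = 0.6; exp(-0.6) = 0.548812
41.8854 * 0.548812 = 22.9872
1 + 22.9872 = 23.9872
N = 4117 / 23.9872 = 171.633 ≈ 172

172


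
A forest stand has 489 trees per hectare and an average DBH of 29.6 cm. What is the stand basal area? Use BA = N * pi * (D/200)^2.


(D/200)^2 = (29.6/200)^2 = 0.148^2 = 0.021904
Individual BA = 3.141593 * 0.021904 = 0.0688135 m^2
Stand BA = 489 * 0.0688135 = 33.6498 ≈ 33.65 m^2/ha

33.65 m^2/ha


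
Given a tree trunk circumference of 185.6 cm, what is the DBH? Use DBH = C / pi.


DBH = C / pi = 185.6 / 3.141593 = 59.0783 ≈ 59.08 cm

59.08 cm


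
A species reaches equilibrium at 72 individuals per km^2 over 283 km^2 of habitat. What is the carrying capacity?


K = 72 * 283 = 20376 individuals

20376 individuals


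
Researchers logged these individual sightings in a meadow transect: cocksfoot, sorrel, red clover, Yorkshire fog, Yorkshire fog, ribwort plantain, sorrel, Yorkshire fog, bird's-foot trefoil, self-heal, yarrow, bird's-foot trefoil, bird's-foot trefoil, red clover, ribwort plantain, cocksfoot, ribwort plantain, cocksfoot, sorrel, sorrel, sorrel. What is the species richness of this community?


Total individuals logged = 21
Distinct species (count of individuals): cocksfoot (3), sorrel (5), red clover (2), Yorkshire fog (3), ribwort plantain (3), bird's-foot trefoil (3), self-heal (1), yarrow (1)
Species richness = number of distinct species = 8

8


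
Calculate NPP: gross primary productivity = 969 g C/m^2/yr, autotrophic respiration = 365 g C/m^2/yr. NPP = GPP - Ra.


NPP = GPP - Ra = 969 - 365 = 604 g C/m^2/yr

604 g C/m^2/yr


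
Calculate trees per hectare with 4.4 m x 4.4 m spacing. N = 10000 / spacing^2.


N = 10000 / 4.4^2 = 10000 / 19.36 = 516.529 ≈ 517 trees/ha

517 trees/ha


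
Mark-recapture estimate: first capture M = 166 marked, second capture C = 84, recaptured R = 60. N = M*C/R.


N = M * C / R = 166 * 84 / 60 = 13944 / 60 = 232.40 ≈ 232

232 individuals


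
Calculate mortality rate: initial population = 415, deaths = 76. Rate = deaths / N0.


Mortality rate = 76 / 415 = 0.183133 ≈ 0.1831

0.1831


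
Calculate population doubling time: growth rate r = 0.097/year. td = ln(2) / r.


td = ln(2) / 0.097 = 0.693147 / 0.097 = 7.14585 ≈ 7.1 years

7.1 years


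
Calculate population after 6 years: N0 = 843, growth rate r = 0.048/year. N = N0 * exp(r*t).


r*t = 0.048 * 6 = 0.288
exp(0.288) = 1.33376
N = 843 * 1.33376 = 1124.36 ≈ 1124

1124


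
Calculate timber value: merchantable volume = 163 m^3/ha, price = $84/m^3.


Value = 163 * 84 = $13692/ha

$13692/ha


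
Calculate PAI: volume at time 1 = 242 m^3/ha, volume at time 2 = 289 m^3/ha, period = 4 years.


PAI = (V2 - V1) / period = (289 - 242) / 4 = 47 / 4 = 11.75 m^3/ha/yr

11.75 m^3/ha/yr


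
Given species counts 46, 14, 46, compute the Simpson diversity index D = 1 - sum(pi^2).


Total N = 46 + 14 + 46 = 106
Per-species terms:
  p = 46/106 = 0.433962; p^2 = 0.433962^2 = 0.188323
  p = 14/106 = 0.132075; p^2 = 0.132075^2 = 0.017444
  p = 46/106 = 0.433962; p^2 = 0.433962^2 = 0.188323
sum(p^2) = 0.188323 + 0.017444 + 0.188323 = 0.394090
D = 1 - 0.394090 = 0.605910 ≈ 0.6059

0.6059


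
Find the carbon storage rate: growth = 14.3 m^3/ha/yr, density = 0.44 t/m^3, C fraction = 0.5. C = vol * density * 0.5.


C = 14.3 * 0.44 * 0.5 = 3.146 ≈ 3.15 t C/ha/yr

3.15 t C/ha/yr


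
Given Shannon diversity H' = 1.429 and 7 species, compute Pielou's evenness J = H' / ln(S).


ln(7) = 1.94591
J = H' / ln(S) = 1.429 / 1.94591 = 0.734361 ≈ 0.7344

0.7344


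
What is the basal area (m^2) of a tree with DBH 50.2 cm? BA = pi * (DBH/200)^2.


D/200 = 50.2/200 = 0.251 m
(D/200)^2 = 0.251^2 = 0.063001
BA = 3.141593 * 0.063001 = 0.197924 ≈ 0.1979 m^2

0.1979 m^2


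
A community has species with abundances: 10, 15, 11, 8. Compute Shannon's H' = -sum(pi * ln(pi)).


Total N = 10 + 15 + 11 + 8 = 44
Per-species terms:
  p = 10/44 = 0.227273; ln(p) = -1.481603; p*ln(p) = 0.227273 * (-1.481603) = -0.336728
  p = 15/44 = 0.340909; ln(p) = -1.076140; p*ln(p) = 0.340909 * (-1.076140) = -0.366866
  p = 11/44 = 0.250000; ln(p) = -1.386294; p*ln(p) = 0.250000 * (-1.386294) = -0.346574
  p = 8/44 = 0.181818; ln(p) = -1.704749; p*ln(p) = 0.181818 * (-1.704749) = -0.309954
sum(p*ln(p)) = (-0.336728) + (-0.366866) + (-0.346574) + (-0.309954) = -1.360122
H' = -(-1.360122) = 1.360122 ≈ 1.3601

1.3601


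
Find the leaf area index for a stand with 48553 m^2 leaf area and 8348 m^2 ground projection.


LAI = 48553 / 8348 = 5.8161 ≈ 5.82

5.82


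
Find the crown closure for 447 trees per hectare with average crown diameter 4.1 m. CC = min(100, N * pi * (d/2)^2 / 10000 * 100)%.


(d/2)^2 = (4.1/2)^2 = 2.05^2 = 4.2025
Crown area = 3.141593 * 4.2025 = 13.2025 m^2
N * area / 10000 * 100 = 447 * 13.2025 / 10000 * 100 = 59.0152
CC = min(100, 59.0152) = 59.0152 ≈ 59.0%

59.0%


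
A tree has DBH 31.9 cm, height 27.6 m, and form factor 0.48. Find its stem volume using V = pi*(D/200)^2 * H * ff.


(D/200)^2 = (31.9/200)^2 = 0.1595^2 = 0.02544025
BA = 3.141593 * 0.02544025 = 0.0799229 m^2
V = 0.0799229 * 27.6 * 0.48 = 1.05882 ≈ 1.059 m^3

1.059 m^3


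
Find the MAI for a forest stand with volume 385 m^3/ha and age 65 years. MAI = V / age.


MAI = 385 / 65 = 5.9231 ≈ 5.92 m^3/ha/yr

5.92 m^3/ha/yr


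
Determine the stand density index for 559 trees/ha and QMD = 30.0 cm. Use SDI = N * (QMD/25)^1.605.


QMD/25 = 30.0/25 = 1.2
(1.2)^1.605 = exp(1.605 * ln(1.2)) = exp(1.605 * 0.182322) = exp(0.292627) = 1.33994
SDI = 559 * 1.33994 = 749.026 ≈ 749

749


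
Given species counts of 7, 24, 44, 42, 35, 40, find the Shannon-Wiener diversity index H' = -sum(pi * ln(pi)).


Total N = 7 + 24 + 44 + 42 + 35 + 40 = 192
Per-species terms:
  p = 7/192 = 0.036458; ln(p) = -3.311594; p*ln(p) = 0.036458 * (-3.311594) = -0.120734
  p = 24/192 = 0.125000; ln(p) = -2.079442; p*ln(p) = 0.125000 * (-2.079442) = -0.259930
  p = 44/192 = 0.229167; ln(p) = -1.473304; p*ln(p) = 0.229167 * (-1.473304) = -0.337633
  p = 42/192 = 0.218750; ln(p) = -1.519826; p*ln(p) = 0.218750 * (-1.519826) = -0.332462
  p = 35/192 = 0.182292; ln(p) = -1.702145; p*ln(p) = 0.182292 * (-1.702145) = -0.310287
  p = 40/192 = 0.208333; ln(p) = -1.568618; p*ln(p) = 0.208333 * (-1.568618) = -0.326795
sum(p*ln(p)) = (-0.120734) + (-0.259930) + (-0.337633) + (-0.332462) + (-0.310287) + (-0.326795) = -1.687841
H' = -(-1.687841) = 1.687841 ≈ 1.6878

1.6878


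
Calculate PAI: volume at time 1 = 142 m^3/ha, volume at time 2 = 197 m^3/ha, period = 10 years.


PAI = (V2 - V1) / period = (197 - 142) / 10 = 55 / 10 = 5.50 m^3/ha/yr

5.50 m^3/ha/yr


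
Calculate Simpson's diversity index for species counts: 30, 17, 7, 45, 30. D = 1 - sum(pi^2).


Total N = 30 + 17 + 7 + 45 + 30 = 129
Per-species terms:
  p = 30/129 = 0.232558; p^2 = 0.232558^2 = 0.054083
  p = 17/129 = 0.131783; p^2 = 0.131783^2 = 0.017367
  p = 7/129 = 0.054264; p^2 = 0.054264^2 = 0.002945
  p = 45/129 = 0.348837; p^2 = 0.348837^2 = 0.121687
  p = 30/129 = 0.232558; p^2 = 0.232558^2 = 0.054083
sum(p^2) = 0.054083 + 0.017367 + 0.002945 + 0.121687 + 0.054083 = 0.250165
D = 1 - 0.250165 = 0.749835 ≈ 0.7498

0.7498


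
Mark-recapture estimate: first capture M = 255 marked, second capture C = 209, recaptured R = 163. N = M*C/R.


N = M * C / R = 255 * 209 / 163 = 53295 / 163 = 326.96 ≈ 327

327 individuals


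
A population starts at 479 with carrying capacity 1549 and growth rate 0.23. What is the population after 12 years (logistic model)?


(K - N0)/N0 = (1549 - 479)/479 = 1070/479 = 2.23382
r*t = 0.23 * 12 = 2.76; exp(-2.76) = 0.0632918
2.23382 * 0.0632918 = 0.141382
1 + 0.141382 = 1.14138
N = 1549 / 1.14138 = 1357.13 ≈ 1357

1357


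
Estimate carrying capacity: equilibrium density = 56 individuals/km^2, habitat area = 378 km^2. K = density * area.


K = 56 * 378 = 21168 individuals

21168 individuals


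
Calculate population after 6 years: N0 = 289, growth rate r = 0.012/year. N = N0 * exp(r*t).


r*t = 0.012 * 6 = 0.072
exp(0.072) = 1.07466
N = 289 * 1.07466 = 310.577 ≈ 311

311


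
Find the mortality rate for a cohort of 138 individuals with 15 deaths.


Mortality rate = 15 / 138 = 0.108696 ≈ 0.1087

0.1087


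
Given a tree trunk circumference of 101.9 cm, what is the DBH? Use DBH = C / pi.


DBH = C / pi = 101.9 / 3.141593 = 32.4358 ≈ 32.44 cm

32.44 cm


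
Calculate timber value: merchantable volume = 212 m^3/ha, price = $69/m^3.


Value = 212 * 69 = $14628/ha

$14628/ha


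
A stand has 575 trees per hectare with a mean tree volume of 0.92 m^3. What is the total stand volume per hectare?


V_stand = 575 * 0.92 = 529.0 m^3/ha

529.0 m^3/ha


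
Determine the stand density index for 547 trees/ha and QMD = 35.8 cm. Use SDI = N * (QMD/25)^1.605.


QMD/25 = 35.8/25 = 1.432
(1.432)^1.605 = exp(1.605 * ln(1.432)) = exp(1.605 * 0.359072) = exp(0.576311) = 1.77946
SDI = 547 * 1.77946 = 973.365 ≈ 973

973


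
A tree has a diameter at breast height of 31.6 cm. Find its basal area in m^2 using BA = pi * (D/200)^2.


D/200 = 31.6/200 = 0.158 m
(D/200)^2 = 0.158^2 = 0.024964
BA = 3.141593 * 0.024964 = 0.0784267 ≈ 0.0784 m^2

0.0784 m^2


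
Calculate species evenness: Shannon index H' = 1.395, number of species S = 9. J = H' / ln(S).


ln(9) = 2.19722
J = H' / ln(S) = 1.395 / 2.19722 = 0.634893 ≈ 0.6349

0.6349


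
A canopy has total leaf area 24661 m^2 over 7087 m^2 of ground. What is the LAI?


LAI = 24661 / 7087 = 3.4798 ≈ 3.48

3.48


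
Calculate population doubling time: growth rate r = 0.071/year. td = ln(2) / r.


td = ln(2) / 0.071 = 0.693147 / 0.071 = 9.76263 ≈ 9.8 years

9.8 years


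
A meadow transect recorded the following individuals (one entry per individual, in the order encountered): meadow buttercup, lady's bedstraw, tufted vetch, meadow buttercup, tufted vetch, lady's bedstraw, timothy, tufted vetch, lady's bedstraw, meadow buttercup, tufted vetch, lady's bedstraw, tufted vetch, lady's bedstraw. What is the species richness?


Total individuals logged = 14
Distinct species (count of individuals): meadow buttercup (3), lady's bedstraw (5), tufted vetch (5), timothy (1)
Species richness = number of distinct species = 4

4


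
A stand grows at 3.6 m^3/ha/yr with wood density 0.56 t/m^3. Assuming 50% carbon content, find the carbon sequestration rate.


C = 3.6 * 0.56 * 0.5 = 1.008 ≈ 1.01 t C/ha/yr

1.01 t C/ha/yr


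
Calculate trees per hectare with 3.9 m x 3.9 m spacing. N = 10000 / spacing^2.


N = 10000 / 3.9^2 = 10000 / 15.21 = 657.462 ≈ 657 trees/ha

657 trees/ha


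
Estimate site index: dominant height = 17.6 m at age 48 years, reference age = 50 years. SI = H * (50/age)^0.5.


50/48 = 1.04167
(1.04167)^0.5 = 1.02062
SI = 17.6 * 1.02062 = 17.9629 ≈ 18.0 m

18.0 m


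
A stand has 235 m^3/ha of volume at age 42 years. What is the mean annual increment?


MAI = 235 / 42 = 5.5952 ≈ 5.60 m^3/ha/yr

5.60 m^3/ha/yr


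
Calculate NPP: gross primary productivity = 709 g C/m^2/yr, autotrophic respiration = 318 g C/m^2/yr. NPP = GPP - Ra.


NPP = GPP - Ra = 709 - 318 = 391 g C/m^2/yr

391 g C/m^2/yr


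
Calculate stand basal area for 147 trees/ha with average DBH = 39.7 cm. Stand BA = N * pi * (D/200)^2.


(D/200)^2 = (39.7/200)^2 = 0.1985^2 = 0.03940225
Individual BA = 3.141593 * 0.03940225 = 0.123786 m^2
Stand BA = 147 * 0.123786 = 18.1965 ≈ 18.20 m^2/ha

18.20 m^2/ha


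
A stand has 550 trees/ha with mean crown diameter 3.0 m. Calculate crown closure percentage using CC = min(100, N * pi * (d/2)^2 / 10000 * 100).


(d/2)^2 = (3.0/2)^2 = 1.5^2 = 2.25
Crown area = 3.141593 * 2.25 = 7.06858 m^2
N * area / 10000 * 100 = 550 * 7.06858 / 10000 * 100 = 38.8772
CC = min(100, 38.8772) = 38.8772 ≈ 38.9%

38.9%


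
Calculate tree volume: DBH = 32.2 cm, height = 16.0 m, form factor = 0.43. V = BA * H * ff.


(D/200)^2 = (32.2/200)^2 = 0.161^2 = 0.025921
BA = 3.141593 * 0.025921 = 0.0814332 m^2
V = 0.0814332 * 16.0 * 0.43 = 0.560260 ≈ 0.560 m^3

0.560 m^3


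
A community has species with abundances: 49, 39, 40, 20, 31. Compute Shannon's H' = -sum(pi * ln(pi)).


Total N = 49 + 39 + 40 + 20 + 31 = 179
Per-species terms:
  p = 49/179 = 0.273743; ln(p) = -1.295566; p*ln(p) = 0.273743 * (-1.295566) = -0.354652
  p = 39/179 = 0.217877; ln(p) = -1.523825; p*ln(p) = 0.217877 * (-1.523825) = -0.332006
  p = 40/179 = 0.223464; ln(p) = -1.498505; p*ln(p) = 0.223464 * (-1.498505) = -0.334862
  p = 20/179 = 0.111732; ln(p) = -2.191652; p*ln(p) = 0.111732 * (-2.191652) = -0.244878
  p = 31/179 = 0.173184; ln(p) = -1.753401; p*ln(p) = 0.173184 * (-1.753401) = -0.303661
sum(p*ln(p)) = (-0.354652) + (-0.332006) + (-0.334862) + (-0.244878) + (-0.303661) = -1.570059
H' = -(-1.570059) = 1.570059 ≈ 1.5701

1.5701


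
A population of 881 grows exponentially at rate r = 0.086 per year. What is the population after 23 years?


r*t = 0.086 * 23 = 1.978
exp(1.978) = 7.22827
N = 881 * 7.22827 = 6368.11 ≈ 6368

6368


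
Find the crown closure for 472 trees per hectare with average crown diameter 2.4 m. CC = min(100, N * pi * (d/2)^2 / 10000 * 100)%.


(d/2)^2 = (2.4/2)^2 = 1.2^2 = 1.44
Crown area = 3.141593 * 1.44 = 4.52389 m^2
N * area / 10000 * 100 = 472 * 4.52389 / 10000 * 100 = 21.3528
CC = min(100, 21.3528) = 21.3528 ≈ 21.4%

21.4%


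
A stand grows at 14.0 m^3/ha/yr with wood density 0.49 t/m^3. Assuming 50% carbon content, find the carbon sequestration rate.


C = 14.0 * 0.49 * 0.5 = 3.43 t C/ha/yr

3.43 t C/ha/yr


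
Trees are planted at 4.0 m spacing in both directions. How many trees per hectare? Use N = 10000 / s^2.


N = 10000 / 4.0^2 = 10000 / 16 = 625.000 ≈ 625 trees/ha

625 trees/ha


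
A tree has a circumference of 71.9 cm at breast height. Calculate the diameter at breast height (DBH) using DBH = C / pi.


DBH = C / pi = 71.9 / 3.141593 = 22.8865 ≈ 22.89 cm

22.89 cm


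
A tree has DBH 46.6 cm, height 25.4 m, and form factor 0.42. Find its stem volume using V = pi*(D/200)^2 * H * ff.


(D/200)^2 = (46.6/200)^2 = 0.233^2 = 0.054289
BA = 3.141593 * 0.054289 = 0.170554 m^2
V = 0.170554 * 25.4 * 0.42 = 1.81947 ≈ 1.819 m^3

1.819 m^3


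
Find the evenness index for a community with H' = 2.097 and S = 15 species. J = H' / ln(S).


ln(15) = 2.70805
J = H' / ln(S) = 2.097 / 2.70805 = 0.774358 ≈ 0.7744

0.7744


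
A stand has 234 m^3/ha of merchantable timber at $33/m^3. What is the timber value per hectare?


Value = 234 * 33 = $7722/ha

$7722/ha


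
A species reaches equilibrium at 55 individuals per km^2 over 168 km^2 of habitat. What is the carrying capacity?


K = 55 * 168 = 9240 individuals

9240 individuals


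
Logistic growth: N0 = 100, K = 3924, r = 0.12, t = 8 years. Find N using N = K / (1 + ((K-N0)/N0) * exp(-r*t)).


(K - N0)/N0 = (3924 - 100)/100 = 3824/100 = 38.2400
r*t = 0.12 * 8 = 0.96; exp(-0.96) = 0.382893
38.2400 * 0.382893 = 14.6418
1 + 14.6418 = 15.6418
N = 3924 / 15.6418 = 250.866 ≈ 251

251


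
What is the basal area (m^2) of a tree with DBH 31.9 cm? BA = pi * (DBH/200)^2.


D/200 = 31.9/200 = 0.1595 m
(D/200)^2 = 0.1595^2 = 0.02544025
BA = 3.141593 * 0.02544025 = 0.0799229 ≈ 0.0799 m^2

0.0799 m^2


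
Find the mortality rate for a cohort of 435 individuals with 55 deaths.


Mortality rate = 55 / 435 = 0.126437 ≈ 0.1264

0.1264


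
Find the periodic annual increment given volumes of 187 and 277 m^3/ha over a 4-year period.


PAI = (V2 - V1) / period = (277 - 187) / 4 = 90 / 4 = 22.50 m^3/ha/yr

22.50 m^3/ha/yr


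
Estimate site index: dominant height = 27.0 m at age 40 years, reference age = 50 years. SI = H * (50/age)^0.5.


50/40 = 1.25000
(1.25000)^0.5 = 1.11803
SI = 27.0 * 1.11803 = 30.1868 ≈ 30.2 m

30.2 m


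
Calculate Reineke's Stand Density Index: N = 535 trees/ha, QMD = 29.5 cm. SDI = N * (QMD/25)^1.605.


QMD/25 = 29.5/25 = 1.18
(1.18)^1.605 = exp(1.605 * ln(1.18)) = exp(1.605 * 0.165514) = exp(0.265650) = 1.30428
SDI = 535 * 1.30428 = 697.790 ≈ 698

698


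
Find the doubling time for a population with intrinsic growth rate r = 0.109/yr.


td = ln(2) / 0.109 = 0.693147 / 0.109 = 6.35915 ≈ 6.4 years

6.4 years


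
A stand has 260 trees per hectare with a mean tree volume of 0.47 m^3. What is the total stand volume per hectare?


V_stand = 260 * 0.47 = 122.2 m^3/ha

122.2 m^3/ha


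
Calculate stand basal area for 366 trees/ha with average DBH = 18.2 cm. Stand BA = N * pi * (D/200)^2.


(D/200)^2 = (18.2/200)^2 = 0.091^2 = 0.008281
Individual BA = 3.141593 * 0.008281 = 0.0260155 m^2
Stand BA = 366 * 0.0260155 = 9.52167 ≈ 9.52 m^2/ha

9.52 m^2/ha


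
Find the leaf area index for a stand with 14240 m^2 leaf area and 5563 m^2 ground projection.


LAI = 14240 / 5563 = 2.5598 ≈ 2.56

2.56


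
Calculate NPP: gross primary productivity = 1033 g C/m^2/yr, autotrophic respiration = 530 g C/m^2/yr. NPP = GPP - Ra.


NPP = GPP - Ra = 1033 - 530 = 503 g C/m^2/yr

503 g C/m^2/yr


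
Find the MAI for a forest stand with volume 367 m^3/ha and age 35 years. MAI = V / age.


MAI = 367 / 35 = 10.4857 ≈ 10.49 m^3/ha/yr

10.49 m^3/ha/yr


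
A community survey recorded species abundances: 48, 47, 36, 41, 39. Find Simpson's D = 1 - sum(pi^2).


Total N = 48 + 47 + 36 + 41 + 39 = 211
Per-species terms:
  p = 48/211 = 0.227488; p^2 = 0.227488^2 = 0.051751
  p = 47/211 = 0.222749; p^2 = 0.222749^2 = 0.049617
  p = 36/211 = 0.170616; p^2 = 0.170616^2 = 0.029110
  p = 41/211 = 0.194313; p^2 = 0.194313^2 = 0.037758
  p = 39/211 = 0.184834; p^2 = 0.184834^2 = 0.034164
sum(p^2) = 0.051751 + 0.049617 + 0.029110 + 0.037758 + 0.034164 = 0.202400
D = 1 - 0.202400 = 0.797600 ≈ 0.7976

0.7976


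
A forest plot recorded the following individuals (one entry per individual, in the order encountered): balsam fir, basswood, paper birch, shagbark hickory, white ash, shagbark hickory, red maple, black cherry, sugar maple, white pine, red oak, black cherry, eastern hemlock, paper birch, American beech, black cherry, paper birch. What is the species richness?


Total individuals logged = 17
Distinct species (count of individuals): balsam fir (1), basswood (1), paper birch (3), shagbark hickory (2), white ash (1), red maple (1), black cherry (3), sugar maple (1), white pine (1), red oak (1), eastern hemlock (1), American beech (1)
Species richness = number of distinct species = 12

12


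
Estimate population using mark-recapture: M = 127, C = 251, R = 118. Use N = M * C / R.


N = M * C / R = 127 * 251 / 118 = 31877 / 118 = 270.14 ≈ 270

270 individuals


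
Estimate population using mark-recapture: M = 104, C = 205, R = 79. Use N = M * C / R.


N = M * C / R = 104 * 205 / 79 = 21320 / 79 = 269.87 ≈ 270

270 individuals


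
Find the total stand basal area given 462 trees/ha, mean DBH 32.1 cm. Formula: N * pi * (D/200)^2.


(D/200)^2 = (32.1/200)^2 = 0.1605^2 = 0.02576025
Individual BA = 3.141593 * 0.02576025 = 0.0809282 m^2
Stand BA = 462 * 0.0809282 = 37.3888 ≈ 37.39 m^2/ha

37.39 m^2/ha


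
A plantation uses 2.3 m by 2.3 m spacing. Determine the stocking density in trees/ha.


N = 10000 / 2.3^2 = 10000 / 5.29 = 1890.36 ≈ 1890 trees/ha

1890 trees/ha


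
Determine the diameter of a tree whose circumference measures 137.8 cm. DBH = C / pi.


DBH = C / pi = 137.8 / 3.141593 = 43.8631 ≈ 43.86 cm

43.86 cm


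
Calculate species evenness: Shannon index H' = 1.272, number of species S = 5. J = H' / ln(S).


ln(5) = 1.60944
J = H' / ln(S) = 1.272 / 1.60944 = 0.790337 ≈ 0.7903

0.7903


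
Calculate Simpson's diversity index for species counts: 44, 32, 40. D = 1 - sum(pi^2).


Total N = 44 + 32 + 40 = 116
Per-species terms:
  p = 44/116 = 0.379310; p^2 = 0.379310^2 = 0.143876
  p = 32/116 = 0.275862; p^2 = 0.275862^2 = 0.076100
  p = 40/116 = 0.344828; p^2 = 0.344828^2 = 0.118906
sum(p^2) = 0.143876 + 0.076100 + 0.118906 = 0.338882
D = 1 - 0.338882 = 0.661118 ≈ 0.6611

0.6611


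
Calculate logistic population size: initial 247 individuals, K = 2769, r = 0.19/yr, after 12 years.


(K - N0)/N0 = (2769 - 247)/247 = 2522/247 = 10.2105
r*t = 0.19 * 12 = 2.28; exp(-2.28) = 0.102284
10.2105 * 0.102284 = 1.04437
1 + 1.04437 = 2.04437
N = 2769 / 2.04437 = 1354.45 ≈ 1354

1354


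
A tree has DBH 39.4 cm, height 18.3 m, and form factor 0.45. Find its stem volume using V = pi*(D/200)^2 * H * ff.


(D/200)^2 = (39.4/200)^2 = 0.197^2 = 0.038809
BA = 3.141593 * 0.038809 = 0.121922 m^2
V = 0.121922 * 18.3 * 0.45 = 1.00403 ≈ 1.004 m^3

1.004 m^3


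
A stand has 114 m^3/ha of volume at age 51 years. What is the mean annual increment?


MAI = 114 / 51 = 2.2353 ≈ 2.24 m^3/ha/yr

2.24 m^3/ha/yr


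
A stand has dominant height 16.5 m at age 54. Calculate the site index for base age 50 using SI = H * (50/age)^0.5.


50/54 = 0.925926
(0.925926)^0.5 = 0.962250
SI = 16.5 * 0.962250 = 15.8771 ≈ 15.9 m

15.9 m


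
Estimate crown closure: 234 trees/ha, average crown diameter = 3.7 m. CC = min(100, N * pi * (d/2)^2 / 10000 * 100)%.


(d/2)^2 = (3.7/2)^2 = 1.85^2 = 3.4225
Crown area = 3.141593 * 3.4225 = 10.7521 m^2
N * area / 10000 * 100 = 234 * 10.7521 / 10000 * 100 = 25.1599
CC = min(100, 25.1599) = 25.1599 ≈ 25.2%

25.2%


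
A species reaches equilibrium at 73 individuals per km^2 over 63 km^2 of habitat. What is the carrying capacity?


K = 73 * 63 = 4599 individuals

4599 individuals


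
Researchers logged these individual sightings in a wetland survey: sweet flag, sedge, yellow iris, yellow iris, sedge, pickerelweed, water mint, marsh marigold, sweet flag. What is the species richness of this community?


Total individuals logged = 9
Distinct species (count of individuals): sweet flag (2), sedge (2), yellow iris (2), pickerelweed (1), water mint (1), marsh marigold (1)
Species richness = number of distinct species = 6

6


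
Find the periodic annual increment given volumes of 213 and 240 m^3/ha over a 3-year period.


PAI = (V2 - V1) / period = (240 - 213) / 3 = 27 / 3 = 9.00 m^3/ha/yr

9.00 m^3/ha/yr


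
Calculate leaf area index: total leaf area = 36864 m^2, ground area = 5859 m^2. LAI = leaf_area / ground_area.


LAI = 36864 / 5859 = 6.2919 ≈ 6.29

6.29


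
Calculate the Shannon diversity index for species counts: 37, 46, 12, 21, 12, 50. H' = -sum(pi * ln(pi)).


Total N = 37 + 46 + 12 + 21 + 12 + 50 = 178
Per-species terms:
  p = 37/178 = 0.207865; ln(p) = -1.570866; p*ln(p) = 0.207865 * (-1.570866) = -0.326528
  p = 46/178 = 0.258427; ln(p) = -1.353142; p*ln(p) = 0.258427 * (-1.353142) = -0.349688
  p = 12/178 = 0.067416; ln(p) = -2.696873; p*ln(p) = 0.067416 * (-2.696873) = -0.181812
  p = 21/178 = 0.117978; ln(p) = -2.137257; p*ln(p) = 0.117978 * (-2.137257) = -0.252149
  p = 12/178 = 0.067416; ln(p) = -2.696873; p*ln(p) = 0.067416 * (-2.696873) = -0.181812
  p = 50/178 = 0.280899; ln(p) = -1.269760; p*ln(p) = 0.280899 * (-1.269760) = -0.356674
sum(p*ln(p)) = (-0.326528) + (-0.349688) + (-0.181812) + (-0.252149) + (-0.181812) + (-0.356674) = -1.648663
H' = -(-1.648663) = 1.648663 ≈ 1.6487

1.6487


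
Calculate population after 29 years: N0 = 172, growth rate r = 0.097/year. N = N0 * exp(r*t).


r*t = 0.097 * 29 = 2.813
exp(2.813) = 16.6598
N = 172 * 16.6598 = 2865.49 ≈ 2865

2865


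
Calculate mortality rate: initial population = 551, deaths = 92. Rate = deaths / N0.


Mortality rate = 92 / 551 = 0.166969 ≈ 0.1670

0.1670


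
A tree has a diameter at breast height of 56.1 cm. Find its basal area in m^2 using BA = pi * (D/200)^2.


D/200 = 56.1/200 = 0.2805 m
(D/200)^2 = 0.2805^2 = 0.07868025
BA = 3.141593 * 0.07868025 = 0.247181 ≈ 0.2472 m^2

0.2472 m^2


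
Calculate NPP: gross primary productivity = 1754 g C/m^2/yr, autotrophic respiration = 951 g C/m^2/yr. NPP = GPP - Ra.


NPP = GPP - Ra = 1754 - 951 = 803 g C/m^2/yr

803 g C/m^2/yr


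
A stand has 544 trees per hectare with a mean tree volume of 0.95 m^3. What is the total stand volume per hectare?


V_stand = 544 * 0.95 = 516.8 m^3/ha

516.8 m^3/ha


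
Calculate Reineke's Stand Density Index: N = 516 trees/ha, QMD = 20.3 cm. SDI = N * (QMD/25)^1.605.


QMD/25 = 20.3/25 = 0.812
(0.812)^1.605 = exp(1.605 * ln(0.812)) = exp(1.605 * (-0.208255)) = exp(-0.334249) = 0.715876
SDI = 516 * 0.715876 = 369.392 ≈ 369

369


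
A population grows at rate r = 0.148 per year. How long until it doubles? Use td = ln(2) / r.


td = ln(2) / 0.148 = 0.693147 / 0.148 = 4.68343 ≈ 4.7 years

4.7 years


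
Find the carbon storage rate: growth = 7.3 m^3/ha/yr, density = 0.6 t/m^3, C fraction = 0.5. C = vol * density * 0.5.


C = 7.3 * 0.6 * 0.5 = 2.19 t C/ha/yr

2.19 t C/ha/yr


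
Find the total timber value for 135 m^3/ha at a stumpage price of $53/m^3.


Value = 135 * 53 = $7155/ha

$7155/ha


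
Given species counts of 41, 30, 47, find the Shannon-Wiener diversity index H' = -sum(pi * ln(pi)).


Total N = 41 + 30 + 47 = 118
Per-species terms:
  p = 41/118 = 0.347458; ln(p) = -1.057111; p*ln(p) = 0.347458 * (-1.057111) = -0.367302
  p = 30/118 = 0.254237; ln(p) = -1.369488; p*ln(p) = 0.254237 * (-1.369488) = -0.348175
  p = 47/118 = 0.398305; ln(p) = -0.920537; p*ln(p) = 0.398305 * (-0.920537) = -0.366654
sum(p*ln(p)) = (-0.367302) + (-0.348175) + (-0.366654) = -1.082131
H' = -(-1.082131) = 1.082131 ≈ 1.0821

1.0821


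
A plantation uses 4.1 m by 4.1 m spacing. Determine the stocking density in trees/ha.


N = 10000 / 4.1^2 = 10000 / 16.81 = 594.884 ≈ 595 trees/ha

595 trees/ha


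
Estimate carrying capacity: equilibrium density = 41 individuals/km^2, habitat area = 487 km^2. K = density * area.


K = 41 * 487 = 19967 individuals

19967 individuals


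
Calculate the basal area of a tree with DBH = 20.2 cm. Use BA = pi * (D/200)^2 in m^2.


D/200 = 20.2/200 = 0.101 m
(D/200)^2 = 0.101^2 = 0.010201
BA = 3.141593 * 0.010201 = 0.0320474 ≈ 0.0320 m^2

0.0320 m^2


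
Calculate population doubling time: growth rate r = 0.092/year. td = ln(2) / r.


td = ln(2) / 0.092 = 0.693147 / 0.092 = 7.53421 ≈ 7.5 years

7.5 years


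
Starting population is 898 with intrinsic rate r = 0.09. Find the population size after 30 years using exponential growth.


r*t = 0.09 * 30 = 2.7
exp(2.7) = 14.8797
N = 898 * 14.8797 = 13362.0 ≈ 13362

13362


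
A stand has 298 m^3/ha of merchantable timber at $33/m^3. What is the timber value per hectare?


Value = 298 * 33 = $9834/ha

$9834/ha


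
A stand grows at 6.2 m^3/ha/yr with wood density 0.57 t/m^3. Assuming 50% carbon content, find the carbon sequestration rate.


C = 6.2 * 0.57 * 0.5 = 1.767 ≈ 1.77 t C/ha/yr

1.77 t C/ha/yr


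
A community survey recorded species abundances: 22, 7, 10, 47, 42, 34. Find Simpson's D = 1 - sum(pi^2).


Total N = 22 + 7 + 10 + 47 + 42 + 34 = 162
Per-species terms:
  p = 22/162 = 0.135802; p^2 = 0.135802^2 = 0.018442
  p = 7/162 = 0.043210; p^2 = 0.043210^2 = 0.001867
  p = 10/162 = 0.061728; p^2 = 0.061728^2 = 0.003810
  p = 47/162 = 0.290123; p^2 = 0.290123^2 = 0.084171
  p = 42/162 = 0.259259; p^2 = 0.259259^2 = 0.067215
  p = 34/162 = 0.209877; p^2 = 0.209877^2 = 0.044048
sum(p^2) = 0.018442 + 0.001867 + 0.003810 + 0.084171 + 0.067215 + 0.044048 = 0.219553
D = 1 - 0.219553 = 0.780447 ≈ 0.7804

0.7804


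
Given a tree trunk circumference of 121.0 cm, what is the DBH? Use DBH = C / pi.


DBH = C / pi = 121.0 / 3.141593 = 38.5155 ≈ 38.52 cm

38.52 cm


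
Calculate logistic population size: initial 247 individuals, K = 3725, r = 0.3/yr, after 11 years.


(K - N0)/N0 = (3725 - 247)/247 = 3478/247 = 14.0810
r*t = 0.3 * 11 = 3.3; exp(-3.3) = 0.0368832
14.0810 * 0.0368832 = 0.519352
1 + 0.519352 = 1.51935
N = 3725 / 1.51935 = 2451.71 ≈ 2452

2452


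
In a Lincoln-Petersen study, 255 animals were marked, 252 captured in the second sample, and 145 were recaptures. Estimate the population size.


N = M * C / R = 255 * 252 / 145 = 64260 / 145 = 443.17 ≈ 443

443 individuals


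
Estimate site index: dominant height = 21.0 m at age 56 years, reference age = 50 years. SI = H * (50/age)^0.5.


50/56 = 0.892857
(0.892857)^0.5 = 0.944911
SI = 21.0 * 0.944911 = 19.8431 ≈ 19.8 m

19.8 m
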